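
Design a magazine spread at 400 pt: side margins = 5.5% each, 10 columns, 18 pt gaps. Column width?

19.4 pt

400 × (1 − 2·5.5%) = 400 × 89% = 356 pt for the columns.
356 − 9·18 = 194; ÷10 gives c = 19.4 pt.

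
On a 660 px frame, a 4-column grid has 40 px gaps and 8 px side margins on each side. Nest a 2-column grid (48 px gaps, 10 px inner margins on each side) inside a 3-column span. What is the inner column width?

202.5 px

Take off 16 px of margins, leaving 644 px.
4 columns + 3 gaps: 4c + 3·40 = 644.
4c = 644 − 120 = 524, so c = 131 px.
3-column span = 3·131 + 2·40 = 473 px.
Inner content = 473 − 2·10 = 453 px.
2 columns + 1 gap: 2d + 1·48 = 453.
2d = 453 − 48 = 405, so d = 202.5 px.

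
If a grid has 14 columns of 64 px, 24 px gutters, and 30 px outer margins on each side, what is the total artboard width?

Total width: 2·30 + 14·64 + 13·24 = 1268 px.

1268 px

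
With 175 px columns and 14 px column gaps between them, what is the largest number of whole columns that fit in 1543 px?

8 columns

8 columns: 8·175 + 7·14 = 1498 px ≤ 1543.
9 columns: 1687 px > 1543. So 8.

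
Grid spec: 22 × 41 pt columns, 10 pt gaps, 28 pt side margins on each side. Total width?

1168 pt

Total width: 2·28 + 22·41 + 21·10 = 1168 pt.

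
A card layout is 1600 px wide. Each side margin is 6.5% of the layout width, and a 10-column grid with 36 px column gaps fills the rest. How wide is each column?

1600 × (1 − 2·6.5%) = 1600 × 87% = 1392 px for the columns.
Subtracting 9 column gaps of 36 leaves 1068 for 10 columns, so c = 106.8 px.

106.8 px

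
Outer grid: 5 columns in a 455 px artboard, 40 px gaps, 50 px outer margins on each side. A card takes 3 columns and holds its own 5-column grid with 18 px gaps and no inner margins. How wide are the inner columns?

Inside the margins: 455 − 100 = 355 px.
5 columns + 4 gaps: 5c + 4·40 = 355.
5c = 355 − 160 = 195, so c = 39 px.
3 columns plus 2 gaps: 117 + 80 = 197 px.
5 columns + 4 gaps: 5d + 4·18 = 197.
5d = 197 − 72 = 125, so d = 25 px.

25 px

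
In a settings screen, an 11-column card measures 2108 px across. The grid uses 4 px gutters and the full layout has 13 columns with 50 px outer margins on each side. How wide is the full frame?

11c + 10·4 = 2108 → 11c = 2068 → c = 188 px.
Frame = 2·50 + 13·188 + 12·4 = 100 + 2444 + 48 = 2592 px.

2592 px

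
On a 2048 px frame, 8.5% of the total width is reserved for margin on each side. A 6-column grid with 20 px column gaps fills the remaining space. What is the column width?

Margins: 8.5% × 2048 = 174.08 px each, so content = 2048 − 348.16 = 1699.84 px.
1699.84 − 5·20 = 1599.84; ÷6 gives c = 266.64 px.

266.64 px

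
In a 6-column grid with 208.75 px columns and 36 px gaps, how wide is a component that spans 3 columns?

698.25 px

3 columns plus 2 gaps: 626.25 + 72 = 698.25 px.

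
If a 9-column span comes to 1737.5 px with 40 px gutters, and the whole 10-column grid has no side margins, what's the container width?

Subtracting 8 gutters of 40 leaves 1417.5 for 9 columns, so c = 157.5 px.
Total width: 10·157.5 + 9·40 = 1935 px.

1935 px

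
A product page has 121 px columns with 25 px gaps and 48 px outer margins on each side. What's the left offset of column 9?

1216 px

Each column+gutter stride is 146 px; 8 of them past the 48 px margin is 48 + 1168 = 1216 px.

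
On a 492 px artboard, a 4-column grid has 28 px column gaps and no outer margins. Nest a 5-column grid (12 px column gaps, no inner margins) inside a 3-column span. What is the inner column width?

62.8 px

492 − 3·28 = 408; ÷4 gives c = 102 px.
3 columns plus 2 column gaps: 306 + 56 = 362 px.
5 columns + 4 column gaps: 5d + 4·12 = 362.
5d = 362 − 48 = 314, so d = 62.8 px.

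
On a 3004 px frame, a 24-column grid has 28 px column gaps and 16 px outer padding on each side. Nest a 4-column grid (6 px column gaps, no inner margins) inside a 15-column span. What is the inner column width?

Subtract both margins: 3004 − 2·16 = 2972 px.
24 columns + 23 column gaps: 24c + 23·28 = 2972.
24c = 2972 − 644 = 2328, so c = 97 px.
15-column span = 15·97 + 14·28 = 1847 px.
1847 − 3·6 = 1829; ÷4 gives d = 457.25 px.

457.25 px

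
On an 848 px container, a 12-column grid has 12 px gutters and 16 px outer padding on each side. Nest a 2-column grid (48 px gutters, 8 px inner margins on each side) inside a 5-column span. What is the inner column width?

Inside the margins: 848 − 32 = 816 px.
12 columns + 11 gutters: 12c + 11·12 = 816.
12c = 816 − 132 = 684, so c = 57 px.
Span of 5: 5·57 + 4·12 = 285 + 48 = 333 px.
Inner content = 333 − 2·8 = 317 px.
2 columns + 1 gutter: 2d + 1·48 = 317.
2d = 317 − 48 = 269, so d = 134.5 px.

134.5 px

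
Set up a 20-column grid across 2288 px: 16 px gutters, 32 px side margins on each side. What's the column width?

Take off 64 px of margins, leaving 2224 px.
2224 − 19·16 = 1920; ÷20 gives c = 96 px.

96 px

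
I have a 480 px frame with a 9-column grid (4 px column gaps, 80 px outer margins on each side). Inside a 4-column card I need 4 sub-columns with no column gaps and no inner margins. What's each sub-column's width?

Subtract both margins: 480 − 2·80 = 320 px.
320 − 8·4 = 288; ÷9 gives c = 32 px.
Span of 4: 4·32 + 3·4 = 128 + 12 = 140 px.
4d = 140 → d = 35 px.

35 px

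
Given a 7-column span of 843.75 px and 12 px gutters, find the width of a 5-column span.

843.75 − 6·12 = 771.75; ÷7 gives c = 110.25 px.
5-column span = 5·110.25 + 4·12 = 599.25 px.

599.25 px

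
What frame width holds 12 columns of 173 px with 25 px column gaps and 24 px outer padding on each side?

2399 px

Frame = 2·24 + 12·173 + 11·25 = 48 + 2076 + 275 = 2399 px.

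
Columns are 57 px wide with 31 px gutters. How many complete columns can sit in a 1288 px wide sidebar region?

k columns need k·57 + (k−1)·31 = k·88 − 31.
k·88 − 31 ≤ 1288 → k ≤ 1319 / 88 ≈ 14.99, so k = 14.

14 columns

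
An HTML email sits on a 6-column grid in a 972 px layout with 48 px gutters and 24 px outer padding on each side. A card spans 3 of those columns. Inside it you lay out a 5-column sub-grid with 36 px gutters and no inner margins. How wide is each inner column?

Inside the margins: 972 − 48 = 924 px.
6c + 5·48 = 924 → 6c = 684 → c = 114 px.
3 columns plus 2 gutters: 342 + 96 = 438 px.
Subtracting 4 gutters of 36 leaves 294 for 5 columns, so d = 58.8 px.

58.8 px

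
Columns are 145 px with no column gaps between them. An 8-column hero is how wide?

With no column gaps, 8 columns span 8·145 = 1160 px.

1160 px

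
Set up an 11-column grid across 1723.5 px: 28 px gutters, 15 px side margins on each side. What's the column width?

Content width = 1723.5 − 2·15 = 1693.5 px.
1693.5 − 10·28 = 1413.5; ÷11 gives c = 128.5 px.

128.5 px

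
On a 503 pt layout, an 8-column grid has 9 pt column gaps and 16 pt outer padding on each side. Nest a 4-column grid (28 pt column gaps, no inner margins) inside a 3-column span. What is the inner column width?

21.75 pt

Inside the margins: 503 − 32 = 471 pt.
Subtracting 7 column gaps of 9 leaves 408 for 8 columns, so c = 51 pt.
Span of 3: 3·51 + 2·9 = 153 + 18 = 171 pt.
171 − 3·28 = 87; ÷4 gives d = 21.75 pt.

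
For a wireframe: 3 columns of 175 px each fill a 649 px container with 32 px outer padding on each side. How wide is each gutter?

Content width = 649 − 2·32 = 585 px.
3 columns take 3·175 = 525 px; remaining 60 splits into 2 gutters.
g = 60 / 2 = 30 px.

30 px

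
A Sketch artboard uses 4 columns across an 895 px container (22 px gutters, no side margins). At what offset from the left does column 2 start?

229.25 px

895 − 3·22 = 829; ÷4 gives c = 207.25 px.
No margin, so column 2 starts at 1·(column + gutter) = 1·229.25 = 229.25 px.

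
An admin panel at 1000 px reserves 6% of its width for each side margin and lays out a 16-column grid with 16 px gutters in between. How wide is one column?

Each margin = 6% of 1000 = 60 px; content = 1000 − 2·60 = 880 px.
Subtracting 15 gutters of 16 leaves 640 for 16 columns, so c = 40 px.

40 px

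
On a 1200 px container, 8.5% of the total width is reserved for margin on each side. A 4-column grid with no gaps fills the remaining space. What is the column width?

1200 × (1 − 2·8.5%) = 1200 × 83% = 996 px for the columns.
With no gaps, each column is 996/4 = 249 px.

249 px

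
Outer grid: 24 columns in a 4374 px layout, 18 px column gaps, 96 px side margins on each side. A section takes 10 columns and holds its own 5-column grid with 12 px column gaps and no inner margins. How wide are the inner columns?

336.8 px

Inside the margins: 4374 − 192 = 4182 px.
24c + 23·18 = 4182 → 24c = 3768 → c = 157 px.
Span of 10: 10·157 + 9·18 = 1570 + 162 = 1732 px.
Subtracting 4 column gaps of 12 leaves 1684 for 5 columns, so d = 336.8 px.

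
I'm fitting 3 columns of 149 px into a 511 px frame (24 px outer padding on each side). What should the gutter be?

Content width = 511 − 2·24 = 463 px.
Columns use 447 px, leaving 16 px across 2 gutters = 8 px each.

8 px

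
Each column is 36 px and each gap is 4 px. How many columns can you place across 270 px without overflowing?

6 columns

6 columns: 6·36 + 5·4 = 236 px ≤ 270.
7 columns: 276 px > 270. So 6.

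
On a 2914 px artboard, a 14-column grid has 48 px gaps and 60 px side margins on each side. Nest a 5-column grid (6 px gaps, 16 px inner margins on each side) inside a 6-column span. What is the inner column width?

Take off 120 px of margins, leaving 2794 px.
14 columns + 13 gaps: 14c + 13·48 = 2794.
14c = 2794 − 624 = 2170, so c = 155 px.
6 columns plus 5 gaps: 930 + 240 = 1170 px.
Inner content = 1170 − 2·16 = 1138 px.
1138 − 4·6 = 1114; ÷5 gives d = 222.8 px.

222.8 px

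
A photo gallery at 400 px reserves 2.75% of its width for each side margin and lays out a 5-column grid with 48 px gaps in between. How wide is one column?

400 × (1 − 2·2.75%) = 400 × 94.5% = 378 px for the columns.
Subtracting 4 gaps of 48 leaves 186 for 5 columns, so c = 37.2 px.

37.2 px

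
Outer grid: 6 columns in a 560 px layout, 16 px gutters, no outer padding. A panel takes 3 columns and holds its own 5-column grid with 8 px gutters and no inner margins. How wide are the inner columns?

6c + 5·16 = 560 → 6c = 480 → c = 80 px.
Span of 3: 3·80 + 2·16 = 240 + 32 = 272 px.
272 − 4·8 = 240; ÷5 gives d = 48 px.

48 px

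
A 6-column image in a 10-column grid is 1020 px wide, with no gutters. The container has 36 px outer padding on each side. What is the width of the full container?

1772 px

With no gutters, each column is 1020/6 = 170 px.
Container = 2·36 + 10·170 = 72 + 1700 = 1772 px.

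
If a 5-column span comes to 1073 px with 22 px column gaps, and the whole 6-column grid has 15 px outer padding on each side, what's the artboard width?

5c + 4·22 = 1073 → 5c = 985 → c = 197 px.
Adding margins, columns and gutters: 30 + 1182 + 110 = 1322 px.

1322 px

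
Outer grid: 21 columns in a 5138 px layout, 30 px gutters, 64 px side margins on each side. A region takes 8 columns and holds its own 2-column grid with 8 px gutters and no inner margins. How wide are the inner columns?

941 px

Outer content = 5138 − 2·64 = 5010 px.
Subtracting 20 gutters of 30 leaves 4410 for 21 columns, so c = 210 px.
8-column span = 8·210 + 7·30 = 1890 px.
Subtracting 1 gutter of 8 leaves 1882 for 2 columns, so d = 941 px.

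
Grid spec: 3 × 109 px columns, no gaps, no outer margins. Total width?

Total width: 3·109 = 327 px.

327 px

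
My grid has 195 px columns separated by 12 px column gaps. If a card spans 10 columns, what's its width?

10 columns plus 9 column gaps: 1950 + 108 = 2058 px.

2058 px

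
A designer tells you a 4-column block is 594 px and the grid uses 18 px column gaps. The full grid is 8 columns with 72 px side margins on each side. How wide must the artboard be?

1350 px

4 columns + 3 column gaps: 4c + 3·18 = 594.
4c = 594 − 54 = 540, so c = 135 px.
Adding margins, columns and gutters: 144 + 1080 + 126 = 1350 px.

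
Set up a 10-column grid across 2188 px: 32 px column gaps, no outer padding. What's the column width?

10 columns + 9 column gaps: 10c + 9·32 = 2188.
10c = 2188 − 288 = 1900, so c = 190 px.

190 px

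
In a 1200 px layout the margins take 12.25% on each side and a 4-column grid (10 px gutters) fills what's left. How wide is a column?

Each margin = 12.25% of 1200 = 147 px; content = 1200 − 2·147 = 906 px.
4 columns + 3 gutters: 4c + 3·10 = 906.
4c = 906 − 30 = 876, so c = 219 px.

219 px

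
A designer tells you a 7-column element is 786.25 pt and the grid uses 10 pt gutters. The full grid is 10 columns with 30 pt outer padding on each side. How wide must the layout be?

1187.5 pt

7c + 6·10 = 786.25 → 7c = 726.25 → c = 103.75 pt.
Adding margins, columns and gutters: 60 + 1037.5 + 90 = 1187.5 pt.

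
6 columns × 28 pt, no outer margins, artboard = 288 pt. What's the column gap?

24 pt

6 columns take 6·28 = 168 pt; remaining 120 splits into 5 column gaps.
g = 120 / 5 = 24 pt.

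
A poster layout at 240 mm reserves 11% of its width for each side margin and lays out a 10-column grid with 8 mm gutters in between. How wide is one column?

Each margin = 11% of 240 = 26.4 mm; content = 240 − 2·26.4 = 187.2 mm.
10 columns + 9 gutters: 10c + 9·8 = 187.2.
10c = 187.2 − 72 = 115.2, so c = 11.52 mm.

11.52 mm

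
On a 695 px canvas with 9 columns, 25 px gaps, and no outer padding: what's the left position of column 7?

Subtracting 8 gaps of 25 leaves 495 for 9 columns, so c = 55 px.
No margin, so column 7 starts at 6·(column + gutter) = 6·80 = 480 px.

480 px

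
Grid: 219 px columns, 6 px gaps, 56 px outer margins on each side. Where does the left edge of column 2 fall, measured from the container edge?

281 px

Before column 2: the margin + 1 column + 1 gap.
Offset = 56 + 1·(219 + 6) = 56 + 225 = 281 px.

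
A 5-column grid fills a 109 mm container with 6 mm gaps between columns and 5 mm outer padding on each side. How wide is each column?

Take off 10 mm of margins, leaving 99 mm.
99 − 4·6 = 75; ÷5 gives c = 15 mm.

15 mm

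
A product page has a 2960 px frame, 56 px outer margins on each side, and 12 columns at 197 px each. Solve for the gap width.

44 px

Take off 112 px of margins, leaving 2848 px.
12·197 + 11g = 2848 → 11g = 484 → g = 44 px.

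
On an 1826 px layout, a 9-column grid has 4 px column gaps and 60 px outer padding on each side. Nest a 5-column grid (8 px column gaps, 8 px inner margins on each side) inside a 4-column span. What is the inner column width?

141.6 px

Outer content = 1826 − 2·60 = 1706 px.
1706 − 8·4 = 1674; ÷9 gives c = 186 px.
4-column span = 4·186 + 3·4 = 756 px.
Inner content = 756 − 2·8 = 740 px.
Subtracting 4 column gaps of 8 leaves 708 for 5 columns, so d = 141.6 px.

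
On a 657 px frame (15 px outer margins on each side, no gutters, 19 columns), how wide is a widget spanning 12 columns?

396 px

Content width = 657 − 2·15 = 627 px.
With no gutters, each column is 627/19 = 33 px.
12-column span = 12·33 = 396 px.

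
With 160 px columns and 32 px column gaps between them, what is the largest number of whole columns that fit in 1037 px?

5 columns: 5·160 + 4·32 = 928 px ≤ 1037.
6 columns: 1120 px > 1037. So 5.

5 columns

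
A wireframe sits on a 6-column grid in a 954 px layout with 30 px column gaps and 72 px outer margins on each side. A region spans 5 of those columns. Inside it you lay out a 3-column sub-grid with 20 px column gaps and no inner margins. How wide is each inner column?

Take off 144 px of margins, leaving 810 px.
6 columns + 5 column gaps: 6c + 5·30 = 810.
6c = 810 − 150 = 660, so c = 110 px.
Span of 5: 5·110 + 4·30 = 550 + 120 = 670 px.
Subtracting 2 column gaps of 20 leaves 630 for 3 columns, so d = 210 px.

210 px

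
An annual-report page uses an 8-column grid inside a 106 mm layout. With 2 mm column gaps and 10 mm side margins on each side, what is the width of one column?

Subtract both margins: 106 − 2·10 = 86 mm.
86 − 7·2 = 72; ÷8 gives c = 9 mm.

9 mm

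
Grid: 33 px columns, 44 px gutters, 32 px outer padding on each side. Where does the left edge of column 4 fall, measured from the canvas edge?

263 px

Column 4 starts at margin + 3·(column + gutter) = 32 + 3·77 = 263 px.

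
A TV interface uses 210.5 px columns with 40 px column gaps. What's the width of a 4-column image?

Span of 4: 4·210.5 + 3·40 = 842 + 120 = 962 px.

962 px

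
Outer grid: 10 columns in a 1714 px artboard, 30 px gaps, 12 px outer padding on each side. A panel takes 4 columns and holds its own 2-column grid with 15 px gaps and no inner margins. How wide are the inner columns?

Take off 24 px of margins, leaving 1690 px.
Subtracting 9 gaps of 30 leaves 1420 for 10 columns, so c = 142 px.
4 columns plus 3 gaps: 568 + 90 = 658 px.
2d + 1·15 = 658 → 2d = 643 → d = 321.5 px.

321.5 px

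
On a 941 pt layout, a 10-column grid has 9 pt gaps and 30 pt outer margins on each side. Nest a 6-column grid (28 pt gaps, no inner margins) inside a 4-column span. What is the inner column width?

Subtract both margins: 941 − 2·30 = 881 pt.
10c + 9·9 = 881 → 10c = 800 → c = 80 pt.
4-column span = 4·80 + 3·9 = 347 pt.
6 columns + 5 gaps: 6d + 5·28 = 347.
6d = 347 − 140 = 207, so d = 34.5 pt.

34.5 pt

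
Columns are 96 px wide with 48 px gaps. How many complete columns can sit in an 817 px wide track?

6 columns

k columns need k·96 + (k−1)·48 = k·144 − 48.
k·144 − 48 ≤ 817 → k ≤ 865 / 144 ≈ 6.01, so k = 6.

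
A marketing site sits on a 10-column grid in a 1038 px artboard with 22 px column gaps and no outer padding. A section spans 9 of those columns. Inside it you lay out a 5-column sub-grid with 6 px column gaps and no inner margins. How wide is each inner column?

181.6 px

Subtracting 9 column gaps of 22 leaves 840 for 10 columns, so c = 84 px.
Span of 9: 9·84 + 8·22 = 756 + 176 = 932 px.
Subtracting 4 column gaps of 6 leaves 908 for 5 columns, so d = 181.6 px.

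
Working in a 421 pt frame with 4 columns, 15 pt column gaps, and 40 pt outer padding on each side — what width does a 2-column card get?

Inside the margins: 421 − 80 = 341 pt.
4 columns + 3 column gaps: 4c + 3·15 = 341.
4c = 341 − 45 = 296, so c = 74 pt.
Span of 2: 2·74 + 1·15 = 148 + 15 = 163 pt.

163 pt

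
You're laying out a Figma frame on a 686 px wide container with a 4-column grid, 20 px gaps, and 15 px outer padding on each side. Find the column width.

Content width = 686 − 2·15 = 656 px.
Subtracting 3 gaps of 20 leaves 596 for 4 columns, so c = 149 px.

149 px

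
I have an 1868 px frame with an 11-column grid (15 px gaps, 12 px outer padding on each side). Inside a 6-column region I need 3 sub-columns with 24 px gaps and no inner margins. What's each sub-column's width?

Inside the margins: 1868 − 24 = 1844 px.
1844 − 10·15 = 1694; ÷11 gives c = 154 px.
Span of 6: 6·154 + 5·15 = 924 + 75 = 999 px.
3d + 2·24 = 999 → 3d = 951 → d = 317 px.

317 px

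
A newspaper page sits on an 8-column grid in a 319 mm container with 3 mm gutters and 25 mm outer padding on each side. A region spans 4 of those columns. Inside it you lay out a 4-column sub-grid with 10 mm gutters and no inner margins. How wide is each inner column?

Outer content = 319 − 2·25 = 269 mm.
8 columns + 7 gutters: 8c + 7·3 = 269.
8c = 269 − 21 = 248, so c = 31 mm.
4 columns plus 3 gutters: 124 + 9 = 133 mm.
Subtracting 3 gutters of 10 leaves 103 for 4 columns, so d = 25.75 mm.

25.75 mm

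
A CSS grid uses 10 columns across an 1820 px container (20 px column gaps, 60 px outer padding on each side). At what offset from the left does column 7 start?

Subtract both margins: 1820 − 2·60 = 1700 px.
1700 − 9·20 = 1520; ÷10 gives c = 152 px.
Before column 7: the margin + 6 columns + 6 column gaps.
Offset = 60 + 6·(152 + 20) = 60 + 1032 = 1092 px.

1092 px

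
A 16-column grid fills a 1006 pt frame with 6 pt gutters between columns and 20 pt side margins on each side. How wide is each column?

54.75 pt

Subtract both margins: 1006 − 2·20 = 966 pt.
Subtracting 15 gutters of 6 leaves 876 for 16 columns, so c = 54.75 pt.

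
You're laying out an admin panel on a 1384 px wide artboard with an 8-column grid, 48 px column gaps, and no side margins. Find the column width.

131 px

1384 − 7·48 = 1048; ÷8 gives c = 131 px.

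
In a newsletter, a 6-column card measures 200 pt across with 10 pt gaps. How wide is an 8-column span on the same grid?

Subtracting 5 gaps of 10 leaves 150 for 6 columns, so c = 25 pt.
8 columns plus 7 gaps: 200 + 70 = 270 pt.

270 pt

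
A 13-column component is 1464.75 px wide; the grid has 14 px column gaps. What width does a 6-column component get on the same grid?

1464.75 − 12·14 = 1296.75; ÷13 gives c = 99.75 px.
6 columns plus 5 column gaps: 598.5 + 70 = 668.5 px.

668.5 px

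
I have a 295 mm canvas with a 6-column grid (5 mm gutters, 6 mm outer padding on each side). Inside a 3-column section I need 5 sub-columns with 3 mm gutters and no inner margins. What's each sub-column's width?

25.4 mm

Subtract both margins: 295 − 2·6 = 283 mm.
Subtracting 5 gutters of 5 leaves 258 for 6 columns, so c = 43 mm.
3-column span = 3·43 + 2·5 = 139 mm.
Subtracting 4 gutters of 3 leaves 127 for 5 columns, so d = 25.4 mm.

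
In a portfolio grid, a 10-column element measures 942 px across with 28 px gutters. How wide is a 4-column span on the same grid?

360 px

10c + 9·28 = 942 → 10c = 690 → c = 69 px.
Span of 4: 4·69 + 3·28 = 276 + 84 = 360 px.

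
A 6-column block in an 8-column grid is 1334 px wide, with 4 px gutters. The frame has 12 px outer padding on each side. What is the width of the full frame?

Subtracting 5 gutters of 4 leaves 1314 for 6 columns, so c = 219 px.
Frame = 2·12 + 8·219 + 7·4 = 24 + 1752 + 28 = 1804 px.

1804 px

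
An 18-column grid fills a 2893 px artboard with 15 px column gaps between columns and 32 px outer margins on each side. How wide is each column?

Content width = 2893 − 2·32 = 2829 px.
2829 − 17·15 = 2574; ÷18 gives c = 143 px.

143 px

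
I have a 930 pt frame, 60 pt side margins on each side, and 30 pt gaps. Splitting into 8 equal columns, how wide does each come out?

75 pt

Content width = 930 − 2·60 = 810 pt.
810 − 7·30 = 600; ÷8 gives c = 75 pt.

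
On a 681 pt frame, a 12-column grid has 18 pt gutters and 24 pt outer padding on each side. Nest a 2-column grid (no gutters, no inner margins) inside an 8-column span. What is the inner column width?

208 pt

Subtract both margins: 681 − 2·24 = 633 pt.
Subtracting 11 gutters of 18 leaves 435 for 12 columns, so c = 36.25 pt.
8-column span = 8·36.25 + 7·18 = 416 pt.
2d = 416 → d = 208 pt.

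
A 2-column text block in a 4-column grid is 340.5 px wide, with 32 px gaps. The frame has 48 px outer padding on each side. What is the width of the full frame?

2 columns + 1 gap: 2c + 1·32 = 340.5.
2c = 340.5 − 32 = 308.5, so c = 154.25 px.
Frame = 2·48 + 4·154.25 + 3·32 = 96 + 617 + 96 = 809 px.

809 px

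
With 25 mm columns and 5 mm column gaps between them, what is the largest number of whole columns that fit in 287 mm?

9 columns

9 columns: 9·25 + 8·5 = 265 mm ≤ 287.
10 columns: 295 mm > 287. So 9.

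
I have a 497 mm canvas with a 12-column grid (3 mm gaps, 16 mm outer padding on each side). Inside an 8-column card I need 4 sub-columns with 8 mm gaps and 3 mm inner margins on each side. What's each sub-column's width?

69.75 mm

Subtract both margins: 497 − 2·16 = 465 mm.
Subtracting 11 gaps of 3 leaves 432 for 12 columns, so c = 36 mm.
8 columns plus 7 gaps: 288 + 21 = 309 mm.
Inner content = 309 − 2·3 = 303 mm.
4d + 3·8 = 303 → 4d = 279 → d = 69.75 mm.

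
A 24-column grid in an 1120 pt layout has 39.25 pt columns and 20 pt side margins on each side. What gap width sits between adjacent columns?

Take off 40 pt of margins, leaving 1080 pt.
24·39.25 + 23g = 1080 → 23g = 138 → g = 6 pt.

6 pt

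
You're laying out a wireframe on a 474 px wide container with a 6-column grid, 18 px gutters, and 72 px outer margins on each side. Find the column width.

40 px

Subtract both margins: 474 − 2·72 = 330 px.
6c + 5·18 = 330 → 6c = 240 → c = 40 px.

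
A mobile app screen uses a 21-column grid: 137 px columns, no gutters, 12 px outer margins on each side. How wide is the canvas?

Total width: 2·12 + 21·137 = 2901 px.

2901 px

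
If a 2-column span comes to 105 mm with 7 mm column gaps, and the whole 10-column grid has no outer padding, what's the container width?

553 mm

105 − 1·7 = 98; ÷2 gives c = 49 mm.
Container = 10·49 + 9·7 = 490 + 63 = 553 mm.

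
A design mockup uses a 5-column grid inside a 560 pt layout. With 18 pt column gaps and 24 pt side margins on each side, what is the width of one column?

88 pt

Content width = 560 − 2·24 = 512 pt.
512 − 4·18 = 440; ÷5 gives c = 88 pt.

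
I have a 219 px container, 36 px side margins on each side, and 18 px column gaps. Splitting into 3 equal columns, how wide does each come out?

37 px

Take off 72 px of margins, leaving 147 px.
Subtracting 2 column gaps of 18 leaves 111 for 3 columns, so c = 37 px.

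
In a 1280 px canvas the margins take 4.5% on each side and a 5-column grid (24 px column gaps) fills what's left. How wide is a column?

1280 × (1 − 2·4.5%) = 1280 × 91% = 1164.8 px for the columns.
5 columns + 4 column gaps: 5c + 4·24 = 1164.8.
5c = 1164.8 − 96 = 1068.8, so c = 213.76 px.

213.76 px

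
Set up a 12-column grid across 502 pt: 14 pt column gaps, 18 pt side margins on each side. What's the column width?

26 pt

Subtract both margins: 502 − 2·18 = 466 pt.
12 columns + 11 column gaps: 12c + 11·14 = 466.
12c = 466 − 154 = 312, so c = 26 pt.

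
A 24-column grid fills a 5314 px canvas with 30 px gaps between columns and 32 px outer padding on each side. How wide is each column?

190 px

Subtract both margins: 5314 − 2·32 = 5250 px.
24c + 23·30 = 5250 → 24c = 4560 → c = 190 px.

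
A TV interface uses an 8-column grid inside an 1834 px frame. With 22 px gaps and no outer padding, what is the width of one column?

210 px

1834 − 7·22 = 1680; ÷8 gives c = 210 px.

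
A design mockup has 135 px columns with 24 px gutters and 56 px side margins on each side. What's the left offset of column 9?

1328 px

Column 9 starts at margin + 8·(column + gutter) = 56 + 8·159 = 1328 px.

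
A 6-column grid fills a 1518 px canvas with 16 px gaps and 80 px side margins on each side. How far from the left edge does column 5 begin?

Inside the margins: 1518 − 160 = 1358 px.
1358 − 5·16 = 1278; ÷6 gives c = 213 px.
Each column+gutter stride is 229 px; 4 of them past the 80 px margin is 80 + 916 = 996 px.

996 px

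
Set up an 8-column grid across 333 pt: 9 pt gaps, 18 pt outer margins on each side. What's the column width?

Take off 36 pt of margins, leaving 297 pt.
297 − 7·9 = 234; ÷8 gives c = 29.25 pt.

29.25 pt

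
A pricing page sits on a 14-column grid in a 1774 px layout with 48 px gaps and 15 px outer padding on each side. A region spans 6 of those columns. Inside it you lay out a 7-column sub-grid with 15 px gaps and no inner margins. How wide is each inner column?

90 px

Take off 30 px of margins, leaving 1744 px.
1744 − 13·48 = 1120; ÷14 gives c = 80 px.
6 columns plus 5 gaps: 480 + 240 = 720 px.
7 columns + 6 gaps: 7d + 6·15 = 720.
7d = 720 − 90 = 630, so d = 90 px.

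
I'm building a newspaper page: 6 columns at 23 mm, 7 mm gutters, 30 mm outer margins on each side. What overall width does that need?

233 mm

Adding margins, columns and gutters: 60 + 138 + 35 = 233 mm.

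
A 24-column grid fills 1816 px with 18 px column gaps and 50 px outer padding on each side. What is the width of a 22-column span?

Subtract both margins: 1816 − 2·50 = 1716 px.
1716 − 23·18 = 1302; ÷24 gives c = 54.25 px.
Span of 22: 22·54.25 + 21·18 = 1193.5 + 378 = 1571.5 px.

1571.5 px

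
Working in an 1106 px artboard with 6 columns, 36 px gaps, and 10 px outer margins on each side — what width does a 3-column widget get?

525 px

Inside the margins: 1106 − 20 = 1086 px.
1086 − 5·36 = 906; ÷6 gives c = 151 px.
3 columns plus 2 gaps: 453 + 72 = 525 px.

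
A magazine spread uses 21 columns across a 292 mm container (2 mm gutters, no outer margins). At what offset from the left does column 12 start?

21c + 20·2 = 292 → 21c = 252 → c = 12 mm.
No margin, so column 12 starts at 11·(column + gutter) = 11·14 = 154 mm.

154 mm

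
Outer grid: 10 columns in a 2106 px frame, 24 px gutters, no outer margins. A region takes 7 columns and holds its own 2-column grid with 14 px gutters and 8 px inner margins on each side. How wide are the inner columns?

10c + 9·24 = 2106 → 10c = 1890 → c = 189 px.
7-column span = 7·189 + 6·24 = 1467 px.
Inner content = 1467 − 2·8 = 1451 px.
Subtracting 1 gutter of 14 leaves 1437 for 2 columns, so d = 718.5 px.

718.5 px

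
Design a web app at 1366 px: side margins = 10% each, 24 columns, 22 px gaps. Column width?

1366 × (1 − 2·10%) = 1366 × 80% = 1092.8 px for the columns.
24 columns + 23 gaps: 24c + 23·22 = 1092.8.
24c = 1092.8 − 506 = 586.8, so c = 24.45 px.

24.45 px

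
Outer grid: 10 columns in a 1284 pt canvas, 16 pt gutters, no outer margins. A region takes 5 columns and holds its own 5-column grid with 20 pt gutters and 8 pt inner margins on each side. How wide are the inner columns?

107.6 pt

10 columns + 9 gutters: 10c + 9·16 = 1284.
10c = 1284 − 144 = 1140, so c = 114 pt.
5-column span = 5·114 + 4·16 = 634 pt.
Inner content = 634 − 2·8 = 618 pt.
5 columns + 4 gutters: 5d + 4·20 = 618.
5d = 618 − 80 = 538, so d = 107.6 pt.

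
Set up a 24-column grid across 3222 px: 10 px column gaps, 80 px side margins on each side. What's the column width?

Inside the margins: 3222 − 160 = 3062 px.
Subtracting 23 column gaps of 10 leaves 2832 for 24 columns, so c = 118 px.

118 px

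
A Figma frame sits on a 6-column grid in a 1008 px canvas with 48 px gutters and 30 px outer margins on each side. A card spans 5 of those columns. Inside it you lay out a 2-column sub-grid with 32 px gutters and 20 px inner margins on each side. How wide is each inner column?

355 px

Outer content = 1008 − 2·30 = 948 px.
6c + 5·48 = 948 → 6c = 708 → c = 118 px.
Span of 5: 5·118 + 4·48 = 590 + 192 = 782 px.
Inner content = 782 − 2·20 = 742 px.
2 columns + 1 gutter: 2d + 1·32 = 742.
2d = 742 − 32 = 710, so d = 355 px.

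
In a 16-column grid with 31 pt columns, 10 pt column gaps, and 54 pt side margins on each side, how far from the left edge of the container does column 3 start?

136 pt

Before column 3: the margin + 2 columns + 2 column gaps.
Offset = 54 + 2·(31 + 10) = 54 + 82 = 136 pt.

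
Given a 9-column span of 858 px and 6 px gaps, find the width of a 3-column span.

282 px

858 − 8·6 = 810; ÷9 gives c = 90 px.
Span of 3: 3·90 + 2·6 = 270 + 12 = 282 px.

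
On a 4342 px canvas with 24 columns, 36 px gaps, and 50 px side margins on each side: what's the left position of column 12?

Inside the margins: 4342 − 100 = 4242 px.
24c + 23·36 = 4242 → 24c = 3414 → c = 142.25 px.
Column 12 starts at margin + 11·(column + gutter) = 50 + 11·178.25 = 2010.75 px.

2010.75 px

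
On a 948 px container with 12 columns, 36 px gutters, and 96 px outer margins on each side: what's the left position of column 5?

360 px

Inside the margins: 948 − 192 = 756 px.
Subtracting 11 gutters of 36 leaves 360 for 12 columns, so c = 30 px.
Before column 5: the margin + 4 columns + 4 gutters.
Offset = 96 + 4·(30 + 36) = 96 + 264 = 360 px.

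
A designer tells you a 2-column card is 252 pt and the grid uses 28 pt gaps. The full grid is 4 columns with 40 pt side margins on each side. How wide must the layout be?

612 pt

2 columns + 1 gap: 2c + 1·28 = 252.
2c = 252 − 28 = 224, so c = 112 pt.
Adding margins, columns and gutters: 80 + 448 + 84 = 612 pt.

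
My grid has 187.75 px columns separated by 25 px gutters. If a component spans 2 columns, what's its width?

2 columns plus 1 gutter: 375.5 + 25 = 400.5 px.

400.5 px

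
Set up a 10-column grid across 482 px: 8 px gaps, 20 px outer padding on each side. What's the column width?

Content width = 482 − 2·20 = 442 px.
442 − 9·8 = 370; ÷10 gives c = 37 px.

37 px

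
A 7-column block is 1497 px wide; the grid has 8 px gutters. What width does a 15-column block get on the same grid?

Subtracting 6 gutters of 8 leaves 1449 for 7 columns, so c = 207 px.
15 columns plus 14 gutters: 3105 + 112 = 3217 px.

3217 px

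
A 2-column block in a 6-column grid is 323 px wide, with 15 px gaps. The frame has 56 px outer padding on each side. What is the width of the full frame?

1111 px

Subtracting 1 gap of 15 leaves 308 for 2 columns, so c = 154 px.
Total width: 2·56 + 6·154 + 5·15 = 1111 px.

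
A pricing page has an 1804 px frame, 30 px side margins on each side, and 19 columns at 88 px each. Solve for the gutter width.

4 px

Take off 60 px of margins, leaving 1744 px.
Columns use 1672 px, leaving 72 px across 18 gutters = 4 px each.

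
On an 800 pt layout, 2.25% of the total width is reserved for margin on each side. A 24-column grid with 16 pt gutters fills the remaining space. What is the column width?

Each margin = 2.25% of 800 = 18 pt; content = 800 − 2·18 = 764 pt.
24 columns + 23 gutters: 24c + 23·16 = 764.
24c = 764 − 368 = 396, so c = 16.5 pt.

16.5 pt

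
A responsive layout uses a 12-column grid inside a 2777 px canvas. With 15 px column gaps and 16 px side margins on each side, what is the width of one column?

Inside the margins: 2777 − 32 = 2745 px.
12c + 11·15 = 2745 → 12c = 2580 → c = 215 px.

215 px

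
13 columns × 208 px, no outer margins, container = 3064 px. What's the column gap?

30 px

13·208 + 12g = 3064 → 12g = 360 → g = 30 px.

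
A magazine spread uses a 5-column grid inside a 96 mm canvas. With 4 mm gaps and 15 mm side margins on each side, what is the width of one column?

Take off 30 mm of margins, leaving 66 mm.
66 − 4·4 = 50; ÷5 gives c = 10 mm.

10 mm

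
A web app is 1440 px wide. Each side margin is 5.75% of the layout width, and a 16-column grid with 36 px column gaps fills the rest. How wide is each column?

1440 × (1 − 2·5.75%) = 1440 × 88.5% = 1274.4 px for the columns.
1274.4 − 15·36 = 734.4; ÷16 gives c = 45.9 px.

45.9 px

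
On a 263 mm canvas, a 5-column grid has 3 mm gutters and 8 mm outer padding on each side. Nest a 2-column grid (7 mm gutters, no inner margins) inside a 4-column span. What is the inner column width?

95 mm

Outer content = 263 − 2·8 = 247 mm.
247 − 4·3 = 235; ÷5 gives c = 47 mm.
Span of 4: 4·47 + 3·3 = 188 + 9 = 197 mm.
2d + 1·7 = 197 → 2d = 190 → d = 95 mm.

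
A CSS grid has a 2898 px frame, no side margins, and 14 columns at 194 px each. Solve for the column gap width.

14 px

Columns use 2716 px, leaving 182 px across 13 column gaps = 14 px each.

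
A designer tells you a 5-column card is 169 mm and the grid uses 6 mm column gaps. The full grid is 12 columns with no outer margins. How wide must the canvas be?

Subtracting 4 column gaps of 6 leaves 145 for 5 columns, so c = 29 mm.
Summing: 348 + 66 = 414 mm.

414 mm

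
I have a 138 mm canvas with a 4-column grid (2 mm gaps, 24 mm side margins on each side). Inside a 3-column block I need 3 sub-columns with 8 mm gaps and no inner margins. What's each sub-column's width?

17 mm

Outer content = 138 − 2·24 = 90 mm.
4c + 3·2 = 90 → 4c = 84 → c = 21 mm.
Span of 3: 3·21 + 2·2 = 63 + 4 = 67 mm.
67 − 2·8 = 51; ÷3 gives d = 17 mm.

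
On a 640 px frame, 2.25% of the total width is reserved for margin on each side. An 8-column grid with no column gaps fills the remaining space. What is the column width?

76.4 px

Margins: 2.25% × 640 = 14.4 px each, so content = 640 − 28.8 = 611.2 px.
611.2 / 8 = 76.4 px per column.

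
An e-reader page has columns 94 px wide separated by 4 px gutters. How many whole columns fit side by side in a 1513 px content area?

15 columns

k columns need k·94 + (k−1)·4 = k·98 − 4.
k·98 − 4 ≤ 1513 → k ≤ 1517 / 98 ≈ 15.48, so k = 15.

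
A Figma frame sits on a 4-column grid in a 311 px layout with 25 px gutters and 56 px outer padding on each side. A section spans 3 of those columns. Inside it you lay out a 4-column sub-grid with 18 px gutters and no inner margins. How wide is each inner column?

22.25 px

Subtract both margins: 311 − 2·56 = 199 px.
4c + 3·25 = 199 → 4c = 124 → c = 31 px.
Span of 3: 3·31 + 2·25 = 93 + 50 = 143 px.
143 − 3·18 = 89; ÷4 gives d = 22.25 px.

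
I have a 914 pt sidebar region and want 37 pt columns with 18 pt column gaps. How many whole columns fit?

16 columns

Each extra column adds 37 + 18 = 55 pt.
(914 + 18) / 55 = 16.95, so 16 columns fit.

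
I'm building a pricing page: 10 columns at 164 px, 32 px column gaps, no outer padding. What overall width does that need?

Layout = 10·164 + 9·32 = 1640 + 288 = 1928 px.

1928 px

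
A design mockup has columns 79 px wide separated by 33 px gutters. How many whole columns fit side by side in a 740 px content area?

6 columns

Each extra column adds 79 + 33 = 112 px.
(740 + 33) / 112 = 6.90, so 6 columns fit.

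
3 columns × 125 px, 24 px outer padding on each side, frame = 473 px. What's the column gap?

25 px

Take off 48 px of margins, leaving 425 px.
3·125 + 2g = 425 → 2g = 50 → g = 25 px.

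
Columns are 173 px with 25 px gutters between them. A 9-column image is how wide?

1757 px

9-column span = 9·173 + 8·25 = 1757 px.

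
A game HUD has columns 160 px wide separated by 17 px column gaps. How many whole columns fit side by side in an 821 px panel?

4 columns: 4·160 + 3·17 = 691 px ≤ 821.
5 columns: 868 px > 821. So 4.

4 columns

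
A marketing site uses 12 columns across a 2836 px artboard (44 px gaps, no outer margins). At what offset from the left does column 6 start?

1200 px

12c + 11·44 = 2836 → 12c = 2352 → c = 196 px.
No margin, so column 6 starts at 5·(column + gutter) = 5·240 = 1200 px.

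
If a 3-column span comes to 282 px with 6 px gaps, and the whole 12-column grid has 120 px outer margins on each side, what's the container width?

1386 px

3 columns + 2 gaps: 3c + 2·6 = 282.
3c = 282 − 12 = 270, so c = 90 px.
Adding margins, columns and gutters: 240 + 1080 + 66 = 1386 px.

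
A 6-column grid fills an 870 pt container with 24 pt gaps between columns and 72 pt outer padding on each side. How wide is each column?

Content width = 870 − 2·72 = 726 pt.
726 − 5·24 = 606; ÷6 gives c = 101 pt.

101 pt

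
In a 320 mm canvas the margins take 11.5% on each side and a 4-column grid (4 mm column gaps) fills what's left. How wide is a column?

58.6 mm

320 × (1 − 2·11.5%) = 320 × 77% = 246.4 mm for the columns.
246.4 − 3·4 = 234.4; ÷4 gives c = 58.6 mm.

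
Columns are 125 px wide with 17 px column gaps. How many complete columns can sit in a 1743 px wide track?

12 columns

Each extra column adds 125 + 17 = 142 px.
(1743 + 17) / 142 = 12.39, so 12 columns fit.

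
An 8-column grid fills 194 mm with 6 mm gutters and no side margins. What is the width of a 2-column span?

44 mm

8c + 7·6 = 194 → 8c = 152 → c = 19 mm.
2-column span = 2·19 + 1·6 = 44 mm.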